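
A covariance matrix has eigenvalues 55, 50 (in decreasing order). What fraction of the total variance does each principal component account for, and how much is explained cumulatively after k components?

Step 1 — total variance = trace(Sigma) = Σ λ_i = 55 + 50 = 105.

Step 2 — fraction explained by component i = λ_i / Σ λ:
  PC1: 55/105 = 0.5238
  PC2: 50/105 = 0.4762

Step 3 — cumulative fraction after k components = (λ_1 + ... + λ_k) / Σ λ:
  k = 1: 55/105 = 0.5238
  k = 2: (55 + 50)/105 = 105/105 = 1

Summary (fraction, with percent):

explained: PC1 0.5238 (52.38%), PC2 0.4762 (47.62%);  cumulative: 0.5238, 1


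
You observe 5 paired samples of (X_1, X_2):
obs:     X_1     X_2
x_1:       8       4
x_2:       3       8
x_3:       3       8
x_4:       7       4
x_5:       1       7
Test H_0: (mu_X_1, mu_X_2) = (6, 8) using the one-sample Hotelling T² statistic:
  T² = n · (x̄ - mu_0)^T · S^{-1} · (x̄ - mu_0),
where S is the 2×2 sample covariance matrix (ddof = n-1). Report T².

Step 1 — sample mean vector:
  mean(X_1) = (8 + 3 + 3 + 7 + 1) / 5 = 22/5 = 4.4
  mean(X_2) = (4 + 8 + 8 + 4 + 7) / 5 = 31/5 = 6.2
  x̄ = (4.4, 6.2),  deviation x̄ - mu_0 = (4.4, 6.2) - (6, 8) = (-1.6, -1.8).

Step 2 — sample covariance matrix, S[i,j] = (1/(n-1)) · Σ_k (x_{k,i} - mean_i) · (x_{k,j} - mean_j), divisor n-1 = 4:
  S[X_1,X_1] = ((3.6)·(3.6) + (-1.4)·(-1.4) + (-1.4)·(-1.4) + (2.6)·(2.6) + (-3.4)·(-3.4)) / 4 = 35.2/4 = 8.8
  S[X_1,X_2] = ((3.6)·(-2.2) + (-1.4)·(1.8) + (-1.4)·(1.8) + (2.6)·(-2.2) + (-3.4)·(0.8)) / 4 = -21.4/4 = -5.35
  S[X_2,X_2] = ((-2.2)·(-2.2) + (1.8)·(1.8) + (1.8)·(1.8) + (-2.2)·(-2.2) + (0.8)·(0.8)) / 4 = 16.8/4 = 4.2
  S = [[8.8, -5.35],
 [-5.35, 4.2]].

Step 3 — invert S. det(S) = 8.8·4.2 - (-5.35)² = 8.3375.
  S^{-1} = (1/det) · [[d, -b], [-b, a]] = [[0.5037, 0.6417],
 [0.6417, 1.0555]].

Step 4 — quadratic form (x̄ - mu_0)^T · S^{-1} · (x̄ - mu_0):
  S^{-1} · (x̄ - mu_0) = (-1.961, -2.9265),
  (x̄ - mu_0)^T · [...] = (-1.6)·(-1.961) + (-1.8)·(-2.9265) = 8.4054.

Step 5 — scale by n: T² = 5 · 8.4054 = 42.027.

T² ≈ 42.027


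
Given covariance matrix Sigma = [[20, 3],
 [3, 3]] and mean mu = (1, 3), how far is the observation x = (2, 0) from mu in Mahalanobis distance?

Step 1 — centre the observation: (x - mu) = (1, -3).

Step 2 — invert Sigma. det(Sigma) = 20·3 - (3)² = 51.
  Sigma^{-1} = (1/det) · [[d, -b], [-b, a]] = [[0.0588, -0.0588],
 [-0.0588, 0.3922]].

Step 3 — form the quadratic (x - mu)^T · Sigma^{-1} · (x - mu):
  Sigma^{-1} · (x - mu) = (0.2353, -1.2353).
  (x - mu)^T · [Sigma^{-1} · (x - mu)] = (1)·(0.2353) + (-3)·(-1.2353) = 3.9412.

Step 4 — take square root: d = √(3.9412) ≈ 1.9852.

d(x, mu) = √(3.9412) ≈ 1.9852


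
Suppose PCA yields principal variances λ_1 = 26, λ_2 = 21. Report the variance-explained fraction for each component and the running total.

Step 1 — total variance = trace(Sigma) = Σ λ_i = 26 + 21 = 47.

Step 2 — fraction explained by component i = λ_i / Σ λ:
  PC1: 26/47 = 0.5532
  PC2: 21/47 = 0.4468

Step 3 — cumulative fraction after k components = (λ_1 + ... + λ_k) / Σ λ:
  k = 1: 26/47 = 0.5532
  k = 2: (26 + 21)/47 = 47/47 = 1

Summary (fraction, with percent):

explained: PC1 0.5532 (55.32%), PC2 0.4468 (44.68%);  cumulative: 0.5532, 1


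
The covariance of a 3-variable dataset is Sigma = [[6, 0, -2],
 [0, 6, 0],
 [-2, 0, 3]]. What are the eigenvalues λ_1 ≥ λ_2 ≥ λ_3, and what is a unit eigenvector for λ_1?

Step 1 — characteristic polynomial p(λ) = det(λI - Sigma) = λ³ - tr·λ² + c_1·λ - det, where tr = trace, c_1 = sum of the principal 2×2 minors, det = det(Sigma):
  tr = 6 + 6 + 3 = 15,
  c_1 = (6·6 - (0)²) + (6·3 - (-2)²) + (6·3 - (0)²) = 36 + 14 + 18 = 68,
  det = 6·(6·3 - (0)²) - (0)·((0)·3 - (0)·(-2)) + (-2)·((0)·(0) - 6·(-2)) = 6·(18) - (0)·(0) + (-2)·(12) = 84.
  So p(λ) = λ³ - 15λ² + 68λ - 84.
Step 2 — look for an integer root (rational root theorem: any rational root is an integer divisor of 84). Testing λ = 2:
  p(2) = 8 - 60 + 136 - 84 = 0  ✓
  Dividing out (λ - 2): p(λ) = (λ - 2)(λ² - 13λ + 42).
Step 3 — remaining eigenvalues from the quadratic λ² - 13λ + 42 = 0:
  Δ = 13² - 4·42 = 169 - 168 = 1,  λ = (13 ± √1)/2 = (13 ± 1)/2 = 7 or 6.
  Sorted: λ_1 = 7,  λ_2 = 6,  λ_3 = 2  (check: sum = 15 = tr ✓).

Step 4 — unit eigenvector for λ_1 = 7: v spans the null space of (Sigma - λ_1 I), whose rows are
  r_1 = (-1, 0, -2),  r_2 = (0, -1, 0),  r_3 = (-2, 0, -4).
  v is orthogonal to every row, so take v ∝ r_1 × r_2 = ((0)·(0) - (-2)·(-1), (-2)·(0) - (-1)·(0), (-1)·(-1) - (0)·(0)) = (-2, 0, 1).
  Rescale (multiply by -1 so the first nonzero entry is positive): u = (2, 0, -1).
  ||u|| = √((2)² + (0)² + (-1)²) = √(5) ≈ 2.2361,  v_1 = u/||u|| ≈ (0.8944, 0, -0.4472) (||v_1|| = 1).

λ_1 = 7,  λ_2 = 6,  λ_3 = 2;  v_1 ≈ (0.8944, 0, -0.4472)


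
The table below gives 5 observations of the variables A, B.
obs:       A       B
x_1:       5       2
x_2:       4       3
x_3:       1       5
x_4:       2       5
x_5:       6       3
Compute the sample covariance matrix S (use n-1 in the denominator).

Step 1 — column means:
  mean(A) = (5 + 4 + 1 + 2 + 6) / 5 = 18/5 = 3.6
  mean(B) = (2 + 3 + 5 + 5 + 3) / 5 = 18/5 = 3.6

Step 2 — sample covariance S[i,j] = (1/(n-1)) · Σ_k (x_{k,i} - mean_i) · (x_{k,j} - mean_j), with n-1 = 4.
  S[A,A] = ((1.4)·(1.4) + (0.4)·(0.4) + (-2.6)·(-2.6) + (-1.6)·(-1.6) + (2.4)·(2.4)) / 4 = 17.2/4 = 4.3
  S[A,B] = ((1.4)·(-1.6) + (0.4)·(-0.6) + (-2.6)·(1.4) + (-1.6)·(1.4) + (2.4)·(-0.6)) / 4 = -9.8/4 = -2.45
  S[B,B] = ((-1.6)·(-1.6) + (-0.6)·(-0.6) + (1.4)·(1.4) + (1.4)·(1.4) + (-0.6)·(-0.6)) / 4 = 7.2/4 = 1.8

S is symmetric (S[j,i] = S[i,j]). Assembling:

S = [[4.3, -2.45],
 [-2.45, 1.8]]


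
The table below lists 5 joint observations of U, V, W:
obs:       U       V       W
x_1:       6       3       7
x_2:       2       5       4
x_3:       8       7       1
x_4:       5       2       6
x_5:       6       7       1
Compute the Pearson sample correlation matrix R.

Step 1 — column means:
  mean(U) = (6 + 2 + 8 + 5 + 6) / 5 = 27/5 = 5.4
  mean(V) = (3 + 5 + 7 + 2 + 7) / 5 = 24/5 = 4.8
  mean(W) = (7 + 4 + 1 + 6 + 1) / 5 = 19/5 = 3.8

Step 2 — sample variances and covariances s[i,j] = (1/(n-1)) · Σ_k (x_{k,i} - mean_i) · (x_{k,j} - mean_j), with n-1 = 4:
  s[U,U] = ((0.6)·(0.6) + (-3.4)·(-3.4) + (2.6)·(2.6) + (-0.4)·(-0.4) + (0.6)·(0.6)) / 4 = 19.2/4 = 4.8
  s[U,V] = ((0.6)·(-1.8) + (-3.4)·(0.2) + (2.6)·(2.2) + (-0.4)·(-2.8) + (0.6)·(2.2)) / 4 = 6.4/4 = 1.6
  s[U,W] = ((0.6)·(3.2) + (-3.4)·(0.2) + (2.6)·(-2.8) + (-0.4)·(2.2) + (0.6)·(-2.8)) / 4 = -8.6/4 = -2.15
  s[V,V] = ((-1.8)·(-1.8) + (0.2)·(0.2) + (2.2)·(2.2) + (-2.8)·(-2.8) + (2.2)·(2.2)) / 4 = 20.8/4 = 5.2
  s[V,W] = ((-1.8)·(3.2) + (0.2)·(0.2) + (2.2)·(-2.8) + (-2.8)·(2.2) + (2.2)·(-2.8)) / 4 = -24.2/4 = -6.05
  s[W,W] = ((3.2)·(3.2) + (0.2)·(0.2) + (-2.8)·(-2.8) + (2.2)·(2.2) + (-2.8)·(-2.8)) / 4 = 30.8/4 = 7.7
  Sample standard deviations s_i = √(s[i,i]):
  s(U) = √(4.8) = 2.1909
  s(V) = √(5.2) = 2.2804
  s(W) = √(7.7) = 2.7749

Step 3 — r_{ij} = s_{ij} / (s_i · s_j):
  r[U,U] = 1 (diagonal).
  r[U,V] = 1.6 / (2.1909 · 2.2804) = 1.6 / 4.996 = 0.3203
  r[U,W] = -2.15 / (2.1909 · 2.7749) = -2.15 / 6.0795 = -0.3536
  r[V,V] = 1 (diagonal).
  r[V,W] = -6.05 / (2.2804 · 2.7749) = -6.05 / 6.3277 = -0.9561
  r[W,W] = 1 (diagonal).

R is symmetric with unit diagonal. Assembling:

R = [[1, 0.3203, -0.3536],
 [0.3203, 1, -0.9561],
 [-0.3536, -0.9561, 1]]


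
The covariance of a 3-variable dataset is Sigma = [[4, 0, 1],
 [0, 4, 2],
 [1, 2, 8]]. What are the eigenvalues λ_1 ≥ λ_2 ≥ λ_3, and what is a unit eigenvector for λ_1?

Step 1 — characteristic polynomial p(λ) = det(λI - Sigma) = λ³ - tr·λ² + c_1·λ - det, where tr = trace, c_1 = sum of the principal 2×2 minors, det = det(Sigma):
  tr = 4 + 4 + 8 = 16,
  c_1 = (4·4 - (0)²) + (4·8 - (1)²) + (4·8 - (2)²) = 16 + 31 + 28 = 75,
  det = 4·(4·8 - (2)²) - (0)·((0)·8 - (2)·(1)) + (1)·((0)·(2) - 4·(1)) = 4·(28) - (0)·(-2) + (1)·(-4) = 108.
  So p(λ) = λ³ - 16λ² + 75λ - 108.
Step 2 — look for an integer root (rational root theorem: any rational root is an integer divisor of 108). Testing λ = 3:
  p(3) = 27 - 144 + 225 - 108 = 0  ✓
  Dividing out (λ - 3): p(λ) = (λ - 3)(λ² - 13λ + 36).
Step 3 — remaining eigenvalues from the quadratic λ² - 13λ + 36 = 0:
  Δ = 13² - 4·36 = 169 - 144 = 25,  λ = (13 ± √25)/2 = (13 ± 5)/2 = 9 or 4.
  Sorted: λ_1 = 9,  λ_2 = 4,  λ_3 = 3  (check: sum = 16 = tr ✓).

Step 4 — unit eigenvector for λ_1 = 9: v spans the null space of (Sigma - λ_1 I), whose rows are
  r_1 = (-5, 0, 1),  r_2 = (0, -5, 2),  r_3 = (1, 2, -1).
  v is orthogonal to every row, so take v ∝ r_1 × r_2 = ((0)·(2) - (1)·(-5), (1)·(0) - (-5)·(2), (-5)·(-5) - (0)·(0)) = (5, 10, 25).
  Rescale (divide by 5): u = (1, 2, 5).
  ||u|| = √((1)² + (2)² + (5)²) = √(30) ≈ 5.4772,  v_1 = u/||u|| ≈ (0.1826, 0.3651, 0.9129) (||v_1|| = 1).

λ_1 = 9,  λ_2 = 4,  λ_3 = 3;  v_1 ≈ (0.1826, 0.3651, 0.9129)


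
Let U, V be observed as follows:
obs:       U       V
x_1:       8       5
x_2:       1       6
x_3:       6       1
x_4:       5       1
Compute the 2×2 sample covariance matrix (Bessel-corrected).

Step 1 — column means:
  mean(U) = (8 + 1 + 6 + 5) / 4 = 20/4 = 5
  mean(V) = (5 + 6 + 1 + 1) / 4 = 13/4 = 3.25

Step 2 — sample covariance S[i,j] = (1/(n-1)) · Σ_k (x_{k,i} - mean_i) · (x_{k,j} - mean_j), with n-1 = 3.
  S[U,U] = ((3)·(3) + (-4)·(-4) + (1)·(1) + (0)·(0)) / 3 = 26/3 = 8.6667
  S[U,V] = ((3)·(1.75) + (-4)·(2.75) + (1)·(-2.25) + (0)·(-2.25)) / 3 = -8/3 = -2.6667
  S[V,V] = ((1.75)·(1.75) + (2.75)·(2.75) + (-2.25)·(-2.25) + (-2.25)·(-2.25)) / 3 = 20.75/3 = 6.9167

S is symmetric (S[j,i] = S[i,j]). Assembling:

S = [[8.6667, -2.6667],
 [-2.6667, 6.9167]]


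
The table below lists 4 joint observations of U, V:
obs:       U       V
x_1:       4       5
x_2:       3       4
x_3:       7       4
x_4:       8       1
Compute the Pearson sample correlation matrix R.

Step 1 — column means:
  mean(U) = (4 + 3 + 7 + 8) / 4 = 22/4 = 5.5
  mean(V) = (5 + 4 + 4 + 1) / 4 = 14/4 = 3.5

Step 2 — sample variances and covariances s[i,j] = (1/(n-1)) · Σ_k (x_{k,i} - mean_i) · (x_{k,j} - mean_j), with n-1 = 3:
  s[U,U] = ((-1.5)·(-1.5) + (-2.5)·(-2.5) + (1.5)·(1.5) + (2.5)·(2.5)) / 3 = 17/3 = 5.6667
  s[U,V] = ((-1.5)·(1.5) + (-2.5)·(0.5) + (1.5)·(0.5) + (2.5)·(-2.5)) / 3 = -9/3 = -3
  s[V,V] = ((1.5)·(1.5) + (0.5)·(0.5) + (0.5)·(0.5) + (-2.5)·(-2.5)) / 3 = 9/3 = 3
  Sample standard deviations s_i = √(s[i,i]):
  s(U) = √(5.6667) = 2.3805
  s(V) = √(3) = 1.7321

Step 3 — r_{ij} = s_{ij} / (s_i · s_j):
  r[U,U] = 1 (diagonal).
  r[U,V] = -3 / (2.3805 · 1.7321) = -3 / 4.1231 = -0.7276
  r[V,V] = 1 (diagonal).

R is symmetric with unit diagonal. Assembling:

R = [[1, -0.7276],
 [-0.7276, 1]]


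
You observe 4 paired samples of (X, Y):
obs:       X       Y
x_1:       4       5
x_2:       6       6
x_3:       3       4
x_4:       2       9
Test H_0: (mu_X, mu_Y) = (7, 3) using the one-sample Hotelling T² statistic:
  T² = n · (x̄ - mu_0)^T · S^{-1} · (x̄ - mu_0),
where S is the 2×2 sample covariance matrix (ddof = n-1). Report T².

Step 1 — sample mean vector:
  mean(X) = (4 + 6 + 3 + 2) / 4 = 15/4 = 3.75
  mean(Y) = (5 + 6 + 4 + 9) / 4 = 24/4 = 6
  x̄ = (3.75, 6),  deviation x̄ - mu_0 = (3.75, 6) - (7, 3) = (-3.25, 3).

Step 2 — sample covariance matrix, S[i,j] = (1/(n-1)) · Σ_k (x_{k,i} - mean_i) · (x_{k,j} - mean_j), divisor n-1 = 3:
  S[X,X] = ((0.25)·(0.25) + (2.25)·(2.25) + (-0.75)·(-0.75) + (-1.75)·(-1.75)) / 3 = 8.75/3 = 2.9167
  S[X,Y] = ((0.25)·(-1) + (2.25)·(0) + (-0.75)·(-2) + (-1.75)·(3)) / 3 = -4/3 = -1.3333
  S[Y,Y] = ((-1)·(-1) + (0)·(0) + (-2)·(-2) + (3)·(3)) / 3 = 14/3 = 4.6667
  S = [[2.9167, -1.3333],
 [-1.3333, 4.6667]].

Step 3 — invert S. det(S) = 2.9167·4.6667 - (-1.3333)² = 11.8333.
  S^{-1} = (1/det) · [[d, -b], [-b, a]] = [[0.3944, 0.1127],
 [0.1127, 0.2465]].

Step 4 — quadratic form (x̄ - mu_0)^T · S^{-1} · (x̄ - mu_0):
  S^{-1} · (x̄ - mu_0) = (-0.9437, 0.3732),
  (x̄ - mu_0)^T · [...] = (-3.25)·(-0.9437) + (3)·(0.3732) = 4.1866.

Step 5 — scale by n: T² = 4 · 4.1866 = 16.7465.

T² ≈ 16.7465


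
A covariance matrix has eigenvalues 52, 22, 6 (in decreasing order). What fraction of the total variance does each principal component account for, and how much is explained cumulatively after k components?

Step 1 — total variance = trace(Sigma) = Σ λ_i = 52 + 22 + 6 = 80.

Step 2 — fraction explained by component i = λ_i / Σ λ:
  PC1: 52/80 = 0.65
  PC2: 22/80 = 0.275
  PC3: 6/80 = 0.075

Step 3 — cumulative fraction after k components = (λ_1 + ... + λ_k) / Σ λ:
  k = 1: 52/80 = 0.65
  k = 2: (52 + 22)/80 = 74/80 = 0.925
  k = 3: (52 + 22 + 6)/80 = 80/80 = 1

Summary (fraction, with percent):

explained: PC1 0.65 (65%), PC2 0.275 (27.5%), PC3 0.075 (7.5%);  cumulative: 0.65, 0.925, 1


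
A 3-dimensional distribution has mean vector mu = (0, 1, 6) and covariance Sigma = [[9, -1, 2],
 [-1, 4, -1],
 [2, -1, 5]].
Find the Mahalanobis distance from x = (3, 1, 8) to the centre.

Step 1 — centre the observation: (x - mu) = (3, 0, 2).

Step 2 — invert Sigma (cofactor / det for 3×3, or solve directly):
  Sigma^{-1} = [[0.1234, 0.0195, -0.0455],
 [0.0195, 0.2662, 0.0455],
 [-0.0455, 0.0455, 0.2273]].

Step 3 — form the quadratic (x - mu)^T · Sigma^{-1} · (x - mu):
  Sigma^{-1} · (x - mu) = (0.2792, 0.1494, 0.3182).
  (x - mu)^T · [Sigma^{-1} · (x - mu)] = (3)·(0.2792) + (0)·(0.1494) + (2)·(0.3182) = 1.474.

Step 4 — take square root: d = √(1.474) ≈ 1.2141.

d(x, mu) = √(1.474) ≈ 1.2141


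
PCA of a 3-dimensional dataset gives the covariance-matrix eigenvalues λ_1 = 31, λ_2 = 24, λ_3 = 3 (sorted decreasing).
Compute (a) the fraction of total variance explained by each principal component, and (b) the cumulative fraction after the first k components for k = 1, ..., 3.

Step 1 — total variance = trace(Sigma) = Σ λ_i = 31 + 24 + 3 = 58.

Step 2 — fraction explained by component i = λ_i / Σ λ:
  PC1: 31/58 = 0.5345
  PC2: 24/58 = 0.4138
  PC3: 3/58 = 0.0517

Step 3 — cumulative fraction after k components = (λ_1 + ... + λ_k) / Σ λ:
  k = 1: 31/58 = 0.5345
  k = 2: (31 + 24)/58 = 55/58 = 0.9483
  k = 3: (31 + 24 + 3)/58 = 58/58 = 1

Summary (fraction, with percent):

explained: PC1 0.5345 (53.45%), PC2 0.4138 (41.38%), PC3 0.0517 (5.17%);  cumulative: 0.5345, 0.9483, 1


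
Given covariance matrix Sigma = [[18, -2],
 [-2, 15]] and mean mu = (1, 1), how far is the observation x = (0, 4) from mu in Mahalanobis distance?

Step 1 — centre the observation: (x - mu) = (-1, 3).

Step 2 — invert Sigma. det(Sigma) = 18·15 - (-2)² = 266.
  Sigma^{-1} = (1/det) · [[d, -b], [-b, a]] = [[0.0564, 0.0075],
 [0.0075, 0.0677]].

Step 3 — form the quadratic (x - mu)^T · Sigma^{-1} · (x - mu):
  Sigma^{-1} · (x - mu) = (-0.0338, 0.1955).
  (x - mu)^T · [Sigma^{-1} · (x - mu)] = (-1)·(-0.0338) + (3)·(0.1955) = 0.6203.

Step 4 — take square root: d = √(0.6203) ≈ 0.7876.

d(x, mu) = √(0.6203) ≈ 0.7876


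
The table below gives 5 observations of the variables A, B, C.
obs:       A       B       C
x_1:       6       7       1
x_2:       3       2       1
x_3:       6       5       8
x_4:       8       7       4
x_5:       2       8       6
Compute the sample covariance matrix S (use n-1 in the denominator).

Step 1 — column means:
  mean(A) = (6 + 3 + 6 + 8 + 2) / 5 = 25/5 = 5
  mean(B) = (7 + 2 + 5 + 7 + 8) / 5 = 29/5 = 5.8
  mean(C) = (1 + 1 + 8 + 4 + 6) / 5 = 20/5 = 4

Step 2 — sample covariance S[i,j] = (1/(n-1)) · Σ_k (x_{k,i} - mean_i) · (x_{k,j} - mean_j), with n-1 = 4.
  S[A,A] = ((1)·(1) + (-2)·(-2) + (1)·(1) + (3)·(3) + (-3)·(-3)) / 4 = 24/4 = 6
  S[A,B] = ((1)·(1.2) + (-2)·(-3.8) + (1)·(-0.8) + (3)·(1.2) + (-3)·(2.2)) / 4 = 5/4 = 1.25
  S[A,C] = ((1)·(-3) + (-2)·(-3) + (1)·(4) + (3)·(0) + (-3)·(2)) / 4 = 1/4 = 0.25
  S[B,B] = ((1.2)·(1.2) + (-3.8)·(-3.8) + (-0.8)·(-0.8) + (1.2)·(1.2) + (2.2)·(2.2)) / 4 = 22.8/4 = 5.7
  S[B,C] = ((1.2)·(-3) + (-3.8)·(-3) + (-0.8)·(4) + (1.2)·(0) + (2.2)·(2)) / 4 = 9/4 = 2.25
  S[C,C] = ((-3)·(-3) + (-3)·(-3) + (4)·(4) + (0)·(0) + (2)·(2)) / 4 = 38/4 = 9.5

S is symmetric (S[j,i] = S[i,j]). Assembling:

S = [[6, 1.25, 0.25],
 [1.25, 5.7, 2.25],
 [0.25, 2.25, 9.5]]


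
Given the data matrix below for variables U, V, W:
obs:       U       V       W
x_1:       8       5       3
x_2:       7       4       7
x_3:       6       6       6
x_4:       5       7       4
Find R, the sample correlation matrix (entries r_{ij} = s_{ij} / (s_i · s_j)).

Step 1 — column means:
  mean(U) = (8 + 7 + 6 + 5) / 4 = 26/4 = 6.5
  mean(V) = (5 + 4 + 6 + 7) / 4 = 22/4 = 5.5
  mean(W) = (3 + 7 + 6 + 4) / 4 = 20/4 = 5

Step 2 — sample variances and covariances s[i,j] = (1/(n-1)) · Σ_k (x_{k,i} - mean_i) · (x_{k,j} - mean_j), with n-1 = 3:
  s[U,U] = ((1.5)·(1.5) + (0.5)·(0.5) + (-0.5)·(-0.5) + (-1.5)·(-1.5)) / 3 = 5/3 = 1.6667
  s[U,V] = ((1.5)·(-0.5) + (0.5)·(-1.5) + (-0.5)·(0.5) + (-1.5)·(1.5)) / 3 = -4/3 = -1.3333
  s[U,W] = ((1.5)·(-2) + (0.5)·(2) + (-0.5)·(1) + (-1.5)·(-1)) / 3 = -1/3 = -0.3333
  s[V,V] = ((-0.5)·(-0.5) + (-1.5)·(-1.5) + (0.5)·(0.5) + (1.5)·(1.5)) / 3 = 5/3 = 1.6667
  s[V,W] = ((-0.5)·(-2) + (-1.5)·(2) + (0.5)·(1) + (1.5)·(-1)) / 3 = -3/3 = -1
  s[W,W] = ((-2)·(-2) + (2)·(2) + (1)·(1) + (-1)·(-1)) / 3 = 10/3 = 3.3333
  Sample standard deviations s_i = √(s[i,i]):
  s(U) = √(1.6667) = 1.291
  s(V) = √(1.6667) = 1.291
  s(W) = √(3.3333) = 1.8257

Step 3 — r_{ij} = s_{ij} / (s_i · s_j):
  r[U,U] = 1 (diagonal).
  r[U,V] = -1.3333 / (1.291 · 1.291) = -1.3333 / 1.6667 = -0.8
  r[U,W] = -0.3333 / (1.291 · 1.8257) = -0.3333 / 2.357 = -0.1414
  r[V,V] = 1 (diagonal).
  r[V,W] = -1 / (1.291 · 1.8257) = -1 / 2.357 = -0.4243
  r[W,W] = 1 (diagonal).

R is symmetric with unit diagonal. Assembling:

R = [[1, -0.8, -0.1414],
 [-0.8, 1, -0.4243],
 [-0.1414, -0.4243, 1]]


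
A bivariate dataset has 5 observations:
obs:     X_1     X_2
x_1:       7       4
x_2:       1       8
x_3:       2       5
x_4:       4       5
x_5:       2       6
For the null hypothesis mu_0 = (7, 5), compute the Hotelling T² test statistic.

Step 1 — sample mean vector:
  mean(X_1) = (7 + 1 + 2 + 4 + 2) / 5 = 16/5 = 3.2
  mean(X_2) = (4 + 8 + 5 + 5 + 6) / 5 = 28/5 = 5.6
  x̄ = (3.2, 5.6),  deviation x̄ - mu_0 = (3.2, 5.6) - (7, 5) = (-3.8, 0.6).

Step 2 — sample covariance matrix, S[i,j] = (1/(n-1)) · Σ_k (x_{k,i} - mean_i) · (x_{k,j} - mean_j), divisor n-1 = 4:
  S[X_1,X_1] = ((3.8)·(3.8) + (-2.2)·(-2.2) + (-1.2)·(-1.2) + (0.8)·(0.8) + (-1.2)·(-1.2)) / 4 = 22.8/4 = 5.7
  S[X_1,X_2] = ((3.8)·(-1.6) + (-2.2)·(2.4) + (-1.2)·(-0.6) + (0.8)·(-0.6) + (-1.2)·(0.4)) / 4 = -11.6/4 = -2.9
  S[X_2,X_2] = ((-1.6)·(-1.6) + (2.4)·(2.4) + (-0.6)·(-0.6) + (-0.6)·(-0.6) + (0.4)·(0.4)) / 4 = 9.2/4 = 2.3
  S = [[5.7, -2.9],
 [-2.9, 2.3]].

Step 3 — invert S. det(S) = 5.7·2.3 - (-2.9)² = 4.7.
  S^{-1} = (1/det) · [[d, -b], [-b, a]] = [[0.4894, 0.617],
 [0.617, 1.2128]].

Step 4 — quadratic form (x̄ - mu_0)^T · S^{-1} · (x̄ - mu_0):
  S^{-1} · (x̄ - mu_0) = (-1.4894, -1.617),
  (x̄ - mu_0)^T · [...] = (-3.8)·(-1.4894) + (0.6)·(-1.617) = 4.6894.

Step 5 — scale by n: T² = 5 · 4.6894 = 23.4468.

T² ≈ 23.4468


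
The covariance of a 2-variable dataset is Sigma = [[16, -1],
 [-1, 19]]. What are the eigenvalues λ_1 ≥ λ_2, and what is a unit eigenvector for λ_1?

Step 1 — characteristic polynomial of 2×2 Sigma:
  det(Sigma - λI) = λ² - trace · λ + det = 0.
  trace = 16 + 19 = 35, det = 16·19 - (-1)² = 303.
Step 2 — discriminant:
  Δ = trace² - 4·det = 1225 - 1212 = 13.
Step 3 — eigenvalues:
  λ = (trace ± √Δ)/2 = (35 ± 3.6056)/2,
  λ_1 = 19.3028,  λ_2 = 15.6972.

Step 4 — unit eigenvector for λ_1: solve (Sigma - λ_1 I)v = 0. First row:
  (16 - 19.3028)·v_x + (-1)·v_y = 0, i.e. (-3.3028)·v_x + (-1)·v_y = 0,
  so v ∝ (b, λ_1 - a) = (-1, 3.3028); multiply by -1 so the first entry is positive: u = (1, -3.3028).
  ||u|| = √((1)² + (-3.3028)²) = √(11.9083) ≈ 3.4508,
  v_1 = u/||u|| ≈ (0.2898, -0.9571) (||v_1|| = 1).

λ_1 = 19.3028,  λ_2 = 15.6972;  v_1 ≈ (0.2898, -0.9571)


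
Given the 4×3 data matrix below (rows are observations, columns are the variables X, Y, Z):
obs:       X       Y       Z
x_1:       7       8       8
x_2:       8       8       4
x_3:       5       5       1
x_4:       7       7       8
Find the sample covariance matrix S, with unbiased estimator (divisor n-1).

Step 1 — column means:
  mean(X) = (7 + 8 + 5 + 7) / 4 = 27/4 = 6.75
  mean(Y) = (8 + 8 + 5 + 7) / 4 = 28/4 = 7
  mean(Z) = (8 + 4 + 1 + 8) / 4 = 21/4 = 5.25

Step 2 — sample covariance S[i,j] = (1/(n-1)) · Σ_k (x_{k,i} - mean_i) · (x_{k,j} - mean_j), with n-1 = 3.
  S[X,X] = ((0.25)·(0.25) + (1.25)·(1.25) + (-1.75)·(-1.75) + (0.25)·(0.25)) / 3 = 4.75/3 = 1.5833
  S[X,Y] = ((0.25)·(1) + (1.25)·(1) + (-1.75)·(-2) + (0.25)·(0)) / 3 = 5/3 = 1.6667
  S[X,Z] = ((0.25)·(2.75) + (1.25)·(-1.25) + (-1.75)·(-4.25) + (0.25)·(2.75)) / 3 = 7.25/3 = 2.4167
  S[Y,Y] = ((1)·(1) + (1)·(1) + (-2)·(-2) + (0)·(0)) / 3 = 6/3 = 2
  S[Y,Z] = ((1)·(2.75) + (1)·(-1.25) + (-2)·(-4.25) + (0)·(2.75)) / 3 = 10/3 = 3.3333
  S[Z,Z] = ((2.75)·(2.75) + (-1.25)·(-1.25) + (-4.25)·(-4.25) + (2.75)·(2.75)) / 3 = 34.75/3 = 11.5833

S is symmetric (S[j,i] = S[i,j]). Assembling:

S = [[1.5833, 1.6667, 2.4167],
 [1.6667, 2, 3.3333],
 [2.4167, 3.3333, 11.5833]]


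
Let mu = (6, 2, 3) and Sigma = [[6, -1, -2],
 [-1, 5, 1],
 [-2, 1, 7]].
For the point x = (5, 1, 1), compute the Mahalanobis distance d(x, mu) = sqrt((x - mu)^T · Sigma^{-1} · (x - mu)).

Step 1 — centre the observation: (x - mu) = (-1, -1, -2).

Step 2 — invert Sigma (cofactor / det for 3×3, or solve directly):
  Sigma^{-1} = [[0.1878, 0.0276, 0.0497],
 [0.0276, 0.2099, -0.0221],
 [0.0497, -0.0221, 0.1602]].

Step 3 — form the quadratic (x - mu)^T · Sigma^{-1} · (x - mu):
  Sigma^{-1} · (x - mu) = (-0.3149, -0.1934, -0.3481).
  (x - mu)^T · [Sigma^{-1} · (x - mu)] = (-1)·(-0.3149) + (-1)·(-0.1934) + (-2)·(-0.3481) = 1.2044.

Step 4 — take square root: d = √(1.2044) ≈ 1.0975.

d(x, mu) = √(1.2044) ≈ 1.0975


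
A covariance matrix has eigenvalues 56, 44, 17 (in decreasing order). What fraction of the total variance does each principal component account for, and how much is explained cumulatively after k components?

Step 1 — total variance = trace(Sigma) = Σ λ_i = 56 + 44 + 17 = 117.

Step 2 — fraction explained by component i = λ_i / Σ λ:
  PC1: 56/117 = 0.4786
  PC2: 44/117 = 0.3761
  PC3: 17/117 = 0.1453

Step 3 — cumulative fraction after k components = (λ_1 + ... + λ_k) / Σ λ:
  k = 1: 56/117 = 0.4786
  k = 2: (56 + 44)/117 = 100/117 = 0.8547
  k = 3: (56 + 44 + 17)/117 = 117/117 = 1

Summary (fraction, with percent):

explained: PC1 0.4786 (47.86%), PC2 0.3761 (37.61%), PC3 0.1453 (14.53%);  cumulative: 0.4786, 0.8547, 1


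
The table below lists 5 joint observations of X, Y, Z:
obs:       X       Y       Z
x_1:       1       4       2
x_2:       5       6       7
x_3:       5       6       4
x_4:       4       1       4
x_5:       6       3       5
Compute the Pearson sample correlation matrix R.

Step 1 — column means:
  mean(X) = (1 + 5 + 5 + 4 + 6) / 5 = 21/5 = 4.2
  mean(Y) = (4 + 6 + 6 + 1 + 3) / 5 = 20/5 = 4
  mean(Z) = (2 + 7 + 4 + 4 + 5) / 5 = 22/5 = 4.4

Step 2 — sample variances and covariances s[i,j] = (1/(n-1)) · Σ_k (x_{k,i} - mean_i) · (x_{k,j} - mean_j), with n-1 = 4:
  s[X,X] = ((-3.2)·(-3.2) + (0.8)·(0.8) + (0.8)·(0.8) + (-0.2)·(-0.2) + (1.8)·(1.8)) / 4 = 14.8/4 = 3.7
  s[X,Y] = ((-3.2)·(0) + (0.8)·(2) + (0.8)·(2) + (-0.2)·(-3) + (1.8)·(-1)) / 4 = 2/4 = 0.5
  s[X,Z] = ((-3.2)·(-2.4) + (0.8)·(2.6) + (0.8)·(-0.4) + (-0.2)·(-0.4) + (1.8)·(0.6)) / 4 = 10.6/4 = 2.65
  s[Y,Y] = ((0)·(0) + (2)·(2) + (2)·(2) + (-3)·(-3) + (-1)·(-1)) / 4 = 18/4 = 4.5
  s[Y,Z] = ((0)·(-2.4) + (2)·(2.6) + (2)·(-0.4) + (-3)·(-0.4) + (-1)·(0.6)) / 4 = 5/4 = 1.25
  s[Z,Z] = ((-2.4)·(-2.4) + (2.6)·(2.6) + (-0.4)·(-0.4) + (-0.4)·(-0.4) + (0.6)·(0.6)) / 4 = 13.2/4 = 3.3
  Sample standard deviations s_i = √(s[i,i]):
  s(X) = √(3.7) = 1.9235
  s(Y) = √(4.5) = 2.1213
  s(Z) = √(3.3) = 1.8166

Step 3 — r_{ij} = s_{ij} / (s_i · s_j):
  r[X,X] = 1 (diagonal).
  r[X,Y] = 0.5 / (1.9235 · 2.1213) = 0.5 / 4.0804 = 0.1225
  r[X,Z] = 2.65 / (1.9235 · 1.8166) = 2.65 / 3.4943 = 0.7584
  r[Y,Y] = 1 (diagonal).
  r[Y,Z] = 1.25 / (2.1213 · 1.8166) = 1.25 / 3.8536 = 0.3244
  r[Z,Z] = 1 (diagonal).

R is symmetric with unit diagonal. Assembling:

R = [[1, 0.1225, 0.7584],
 [0.1225, 1, 0.3244],
 [0.7584, 0.3244, 1]]


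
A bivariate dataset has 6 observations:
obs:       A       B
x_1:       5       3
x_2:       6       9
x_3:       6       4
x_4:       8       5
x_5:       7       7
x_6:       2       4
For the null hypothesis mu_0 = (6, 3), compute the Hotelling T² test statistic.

Step 1 — sample mean vector:
  mean(A) = (5 + 6 + 6 + 8 + 7 + 2) / 6 = 34/6 = 5.6667
  mean(B) = (3 + 9 + 4 + 5 + 7 + 4) / 6 = 32/6 = 5.3333
  x̄ = (5.6667, 5.3333),  deviation x̄ - mu_0 = (5.6667, 5.3333) - (6, 3) = (-0.3333, 2.3333).

Step 2 — sample covariance matrix, S[i,j] = (1/(n-1)) · Σ_k (x_{k,i} - mean_i) · (x_{k,j} - mean_j), divisor n-1 = 5:
  S[A,A] = ((-0.6667)·(-0.6667) + (0.3333)·(0.3333) + (0.3333)·(0.3333) + (2.3333)·(2.3333) + (1.3333)·(1.3333) + (-3.6667)·(-3.6667)) / 5 = 21.3333/5 = 4.2667
  S[A,B] = ((-0.6667)·(-2.3333) + (0.3333)·(3.6667) + (0.3333)·(-1.3333) + (2.3333)·(-0.3333) + (1.3333)·(1.6667) + (-3.6667)·(-1.3333)) / 5 = 8.6667/5 = 1.7333
  S[B,B] = ((-2.3333)·(-2.3333) + (3.6667)·(3.6667) + (-1.3333)·(-1.3333) + (-0.3333)·(-0.3333) + (1.6667)·(1.6667) + (-1.3333)·(-1.3333)) / 5 = 25.3333/5 = 5.0667
  S = [[4.2667, 1.7333],
 [1.7333, 5.0667]].

Step 3 — invert S. det(S) = 4.2667·5.0667 - (1.7333)² = 18.6133.
  S^{-1} = (1/det) · [[d, -b], [-b, a]] = [[0.2722, -0.0931],
 [-0.0931, 0.2292]].

Step 4 — quadratic form (x̄ - mu_0)^T · S^{-1} · (x̄ - mu_0):
  S^{-1} · (x̄ - mu_0) = (-0.308, 0.5659),
  (x̄ - mu_0)^T · [...] = (-0.3333)·(-0.308) + (2.3333)·(0.5659) = 1.4231.

Step 5 — scale by n: T² = 6 · 1.4231 = 8.5387.

T² ≈ 8.5387


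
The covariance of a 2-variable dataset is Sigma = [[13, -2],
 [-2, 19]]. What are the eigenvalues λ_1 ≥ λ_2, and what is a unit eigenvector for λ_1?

Step 1 — characteristic polynomial of 2×2 Sigma:
  det(Sigma - λI) = λ² - trace · λ + det = 0.
  trace = 13 + 19 = 32, det = 13·19 - (-2)² = 243.
Step 2 — discriminant:
  Δ = trace² - 4·det = 1024 - 972 = 52.
Step 3 — eigenvalues:
  λ = (trace ± √Δ)/2 = (32 ± 7.2111)/2,
  λ_1 = 19.6056,  λ_2 = 12.3944.

Step 4 — unit eigenvector for λ_1: solve (Sigma - λ_1 I)v = 0. First row:
  (13 - 19.6056)·v_x + (-2)·v_y = 0, i.e. (-6.6056)·v_x + (-2)·v_y = 0,
  so v ∝ (b, λ_1 - a) = (-2, 6.6056); multiply by -1 so the first entry is positive: u = (2, -6.6056).
  ||u|| = √((2)² + (-6.6056)²) = √(47.6333) ≈ 6.9017,
  v_1 = u/||u|| ≈ (0.2898, -0.9571) (||v_1|| = 1).

λ_1 = 19.6056,  λ_2 = 12.3944;  v_1 ≈ (0.2898, -0.9571)


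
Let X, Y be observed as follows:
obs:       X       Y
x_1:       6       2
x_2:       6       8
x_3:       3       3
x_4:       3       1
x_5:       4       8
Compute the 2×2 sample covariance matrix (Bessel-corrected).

Step 1 — column means:
  mean(X) = (6 + 6 + 3 + 3 + 4) / 5 = 22/5 = 4.4
  mean(Y) = (2 + 8 + 3 + 1 + 8) / 5 = 22/5 = 4.4

Step 2 — sample covariance S[i,j] = (1/(n-1)) · Σ_k (x_{k,i} - mean_i) · (x_{k,j} - mean_j), with n-1 = 4.
  S[X,X] = ((1.6)·(1.6) + (1.6)·(1.6) + (-1.4)·(-1.4) + (-1.4)·(-1.4) + (-0.4)·(-0.4)) / 4 = 9.2/4 = 2.3
  S[X,Y] = ((1.6)·(-2.4) + (1.6)·(3.6) + (-1.4)·(-1.4) + (-1.4)·(-3.4) + (-0.4)·(3.6)) / 4 = 7.2/4 = 1.8
  S[Y,Y] = ((-2.4)·(-2.4) + (3.6)·(3.6) + (-1.4)·(-1.4) + (-3.4)·(-3.4) + (3.6)·(3.6)) / 4 = 45.2/4 = 11.3

S is symmetric (S[j,i] = S[i,j]). Assembling:

S = [[2.3, 1.8],
 [1.8, 11.3]]


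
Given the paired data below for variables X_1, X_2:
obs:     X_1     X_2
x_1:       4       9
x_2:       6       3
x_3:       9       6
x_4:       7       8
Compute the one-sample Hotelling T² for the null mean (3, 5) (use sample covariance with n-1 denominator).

Step 1 — sample mean vector:
  mean(X_1) = (4 + 6 + 9 + 7) / 4 = 26/4 = 6.5
  mean(X_2) = (9 + 3 + 6 + 8) / 4 = 26/4 = 6.5
  x̄ = (6.5, 6.5),  deviation x̄ - mu_0 = (6.5, 6.5) - (3, 5) = (3.5, 1.5).

Step 2 — sample covariance matrix, S[i,j] = (1/(n-1)) · Σ_k (x_{k,i} - mean_i) · (x_{k,j} - mean_j), divisor n-1 = 3:
  S[X_1,X_1] = ((-2.5)·(-2.5) + (-0.5)·(-0.5) + (2.5)·(2.5) + (0.5)·(0.5)) / 3 = 13/3 = 4.3333
  S[X_1,X_2] = ((-2.5)·(2.5) + (-0.5)·(-3.5) + (2.5)·(-0.5) + (0.5)·(1.5)) / 3 = -5/3 = -1.6667
  S[X_2,X_2] = ((2.5)·(2.5) + (-3.5)·(-3.5) + (-0.5)·(-0.5) + (1.5)·(1.5)) / 3 = 21/3 = 7
  S = [[4.3333, -1.6667],
 [-1.6667, 7]].

Step 3 — invert S. det(S) = 4.3333·7 - (-1.6667)² = 27.5556.
  S^{-1} = (1/det) · [[d, -b], [-b, a]] = [[0.254, 0.0605],
 [0.0605, 0.1573]].

Step 4 — quadratic form (x̄ - mu_0)^T · S^{-1} · (x̄ - mu_0):
  S^{-1} · (x̄ - mu_0) = (0.9798, 0.4476),
  (x̄ - mu_0)^T · [...] = (3.5)·(0.9798) + (1.5)·(0.4476) = 4.1008.

Step 5 — scale by n: T² = 4 · 4.1008 = 16.4032.

T² ≈ 16.4032


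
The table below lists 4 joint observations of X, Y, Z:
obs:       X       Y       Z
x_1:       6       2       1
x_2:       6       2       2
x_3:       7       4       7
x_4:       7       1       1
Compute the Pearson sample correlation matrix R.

Step 1 — column means:
  mean(X) = (6 + 6 + 7 + 7) / 4 = 26/4 = 6.5
  mean(Y) = (2 + 2 + 4 + 1) / 4 = 9/4 = 2.25
  mean(Z) = (1 + 2 + 7 + 1) / 4 = 11/4 = 2.75

Step 2 — sample variances and covariances s[i,j] = (1/(n-1)) · Σ_k (x_{k,i} - mean_i) · (x_{k,j} - mean_j), with n-1 = 3:
  s[X,X] = ((-0.5)·(-0.5) + (-0.5)·(-0.5) + (0.5)·(0.5) + (0.5)·(0.5)) / 3 = 1/3 = 0.3333
  s[X,Y] = ((-0.5)·(-0.25) + (-0.5)·(-0.25) + (0.5)·(1.75) + (0.5)·(-1.25)) / 3 = 0.5/3 = 0.1667
  s[X,Z] = ((-0.5)·(-1.75) + (-0.5)·(-0.75) + (0.5)·(4.25) + (0.5)·(-1.75)) / 3 = 2.5/3 = 0.8333
  s[Y,Y] = ((-0.25)·(-0.25) + (-0.25)·(-0.25) + (1.75)·(1.75) + (-1.25)·(-1.25)) / 3 = 4.75/3 = 1.5833
  s[Y,Z] = ((-0.25)·(-1.75) + (-0.25)·(-0.75) + (1.75)·(4.25) + (-1.25)·(-1.75)) / 3 = 10.25/3 = 3.4167
  s[Z,Z] = ((-1.75)·(-1.75) + (-0.75)·(-0.75) + (4.25)·(4.25) + (-1.75)·(-1.75)) / 3 = 24.75/3 = 8.25
  Sample standard deviations s_i = √(s[i,i]):
  s(X) = √(0.3333) = 0.5774
  s(Y) = √(1.5833) = 1.2583
  s(Z) = √(8.25) = 2.8723

Step 3 — r_{ij} = s_{ij} / (s_i · s_j):
  r[X,X] = 1 (diagonal).
  r[X,Y] = 0.1667 / (0.5774 · 1.2583) = 0.1667 / 0.7265 = 0.2294
  r[X,Z] = 0.8333 / (0.5774 · 2.8723) = 0.8333 / 1.6583 = 0.5025
  r[Y,Y] = 1 (diagonal).
  r[Y,Z] = 3.4167 / (1.2583 · 2.8723) = 3.4167 / 3.6142 = 0.9453
  r[Z,Z] = 1 (diagonal).

R is symmetric with unit diagonal. Assembling:

R = [[1, 0.2294, 0.5025],
 [0.2294, 1, 0.9453],
 [0.5025, 0.9453, 1]]


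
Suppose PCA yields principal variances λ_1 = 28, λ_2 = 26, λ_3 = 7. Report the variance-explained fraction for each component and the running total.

Step 1 — total variance = trace(Sigma) = Σ λ_i = 28 + 26 + 7 = 61.

Step 2 — fraction explained by component i = λ_i / Σ λ:
  PC1: 28/61 = 0.459
  PC2: 26/61 = 0.4262
  PC3: 7/61 = 0.1148

Step 3 — cumulative fraction after k components = (λ_1 + ... + λ_k) / Σ λ:
  k = 1: 28/61 = 0.459
  k = 2: (28 + 26)/61 = 54/61 = 0.8852
  k = 3: (28 + 26 + 7)/61 = 61/61 = 1

Summary (fraction, with percent):

explained: PC1 0.459 (45.9%), PC2 0.4262 (42.62%), PC3 0.1148 (11.48%);  cumulative: 0.459, 0.8852, 1


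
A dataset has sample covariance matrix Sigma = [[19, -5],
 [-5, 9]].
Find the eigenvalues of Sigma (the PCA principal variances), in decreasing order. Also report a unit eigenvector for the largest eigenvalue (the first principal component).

Step 1 — characteristic polynomial of 2×2 Sigma:
  det(Sigma - λI) = λ² - trace · λ + det = 0.
  trace = 19 + 9 = 28, det = 19·9 - (-5)² = 146.
Step 2 — discriminant:
  Δ = trace² - 4·det = 784 - 584 = 200.
Step 3 — eigenvalues:
  λ = (trace ± √Δ)/2 = (28 ± 14.1421)/2,
  λ_1 = 21.0711,  λ_2 = 6.9289.

Step 4 — unit eigenvector for λ_1: solve (Sigma - λ_1 I)v = 0. First row:
  (19 - 21.0711)·v_x + (-5)·v_y = 0, i.e. (-2.0711)·v_x + (-5)·v_y = 0,
  so v ∝ (b, λ_1 - a) = (-5, 2.0711); multiply by -1 so the first entry is positive: u = (5, -2.0711).
  ||u|| = √((5)² + (-2.0711)²) = √(29.2893) ≈ 5.412,
  v_1 = u/||u|| ≈ (0.9239, -0.3827) (||v_1|| = 1).

λ_1 = 21.0711,  λ_2 = 6.9289;  v_1 ≈ (0.9239, -0.3827)


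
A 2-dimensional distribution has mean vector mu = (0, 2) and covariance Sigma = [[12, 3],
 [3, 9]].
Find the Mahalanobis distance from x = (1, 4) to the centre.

Step 1 — centre the observation: (x - mu) = (1, 2).

Step 2 — invert Sigma. det(Sigma) = 12·9 - (3)² = 99.
  Sigma^{-1} = (1/det) · [[d, -b], [-b, a]] = [[0.0909, -0.0303],
 [-0.0303, 0.1212]].

Step 3 — form the quadratic (x - mu)^T · Sigma^{-1} · (x - mu):
  Sigma^{-1} · (x - mu) = (0.0303, 0.2121).
  (x - mu)^T · [Sigma^{-1} · (x - mu)] = (1)·(0.0303) + (2)·(0.2121) = 0.4545.

Step 4 — take square root: d = √(0.4545) ≈ 0.6742.

d(x, mu) = √(0.4545) ≈ 0.6742


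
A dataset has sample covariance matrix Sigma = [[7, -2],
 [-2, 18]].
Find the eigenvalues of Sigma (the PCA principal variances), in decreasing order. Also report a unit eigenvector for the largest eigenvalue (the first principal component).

Step 1 — characteristic polynomial of 2×2 Sigma:
  det(Sigma - λI) = λ² - trace · λ + det = 0.
  trace = 7 + 18 = 25, det = 7·18 - (-2)² = 122.
Step 2 — discriminant:
  Δ = trace² - 4·det = 625 - 488 = 137.
Step 3 — eigenvalues:
  λ = (trace ± √Δ)/2 = (25 ± 11.7047)/2,
  λ_1 = 18.3523,  λ_2 = 6.6477.

Step 4 — unit eigenvector for λ_1: solve (Sigma - λ_1 I)v = 0. First row:
  (7 - 18.3523)·v_x + (-2)·v_y = 0, i.e. (-11.3523)·v_x + (-2)·v_y = 0,
  so v ∝ (b, λ_1 - a) = (-2, 11.3523); multiply by -1 so the first entry is positive: u = (2, -11.3523).
  ||u|| = √((2)² + (-11.3523)²) = √(132.8758) ≈ 11.5272,
  v_1 = u/||u|| ≈ (0.1735, -0.9848) (||v_1|| = 1).

λ_1 = 18.3523,  λ_2 = 6.6477;  v_1 ≈ (0.1735, -0.9848)


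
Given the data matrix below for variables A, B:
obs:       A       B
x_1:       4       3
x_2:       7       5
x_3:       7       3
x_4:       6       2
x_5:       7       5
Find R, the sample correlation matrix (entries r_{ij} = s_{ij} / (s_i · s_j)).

Step 1 — column means:
  mean(A) = (4 + 7 + 7 + 6 + 7) / 5 = 31/5 = 6.2
  mean(B) = (3 + 5 + 3 + 2 + 5) / 5 = 18/5 = 3.6

Step 2 — sample variances and covariances s[i,j] = (1/(n-1)) · Σ_k (x_{k,i} - mean_i) · (x_{k,j} - mean_j), with n-1 = 4:
  s[A,A] = ((-2.2)·(-2.2) + (0.8)·(0.8) + (0.8)·(0.8) + (-0.2)·(-0.2) + (0.8)·(0.8)) / 4 = 6.8/4 = 1.7
  s[A,B] = ((-2.2)·(-0.6) + (0.8)·(1.4) + (0.8)·(-0.6) + (-0.2)·(-1.6) + (0.8)·(1.4)) / 4 = 3.4/4 = 0.85
  s[B,B] = ((-0.6)·(-0.6) + (1.4)·(1.4) + (-0.6)·(-0.6) + (-1.6)·(-1.6) + (1.4)·(1.4)) / 4 = 7.2/4 = 1.8
  Sample standard deviations s_i = √(s[i,i]):
  s(A) = √(1.7) = 1.3038
  s(B) = √(1.8) = 1.3416

Step 3 — r_{ij} = s_{ij} / (s_i · s_j):
  r[A,A] = 1 (diagonal).
  r[A,B] = 0.85 / (1.3038 · 1.3416) = 0.85 / 1.7493 = 0.4859
  r[B,B] = 1 (diagonal).

R is symmetric with unit diagonal. Assembling:

R = [[1, 0.4859],
 [0.4859, 1]]


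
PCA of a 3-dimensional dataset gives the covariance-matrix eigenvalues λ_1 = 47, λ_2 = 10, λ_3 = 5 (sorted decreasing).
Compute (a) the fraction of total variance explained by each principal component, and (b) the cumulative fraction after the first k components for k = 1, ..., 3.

Step 1 — total variance = trace(Sigma) = Σ λ_i = 47 + 10 + 5 = 62.

Step 2 — fraction explained by component i = λ_i / Σ λ:
  PC1: 47/62 = 0.7581
  PC2: 10/62 = 0.1613
  PC3: 5/62 = 0.0806

Step 3 — cumulative fraction after k components = (λ_1 + ... + λ_k) / Σ λ:
  k = 1: 47/62 = 0.7581
  k = 2: (47 + 10)/62 = 57/62 = 0.9194
  k = 3: (47 + 10 + 5)/62 = 62/62 = 1

Summary (fraction, with percent):

explained: PC1 0.7581 (75.81%), PC2 0.1613 (16.13%), PC3 0.0806 (8.06%);  cumulative: 0.7581, 0.9194, 1


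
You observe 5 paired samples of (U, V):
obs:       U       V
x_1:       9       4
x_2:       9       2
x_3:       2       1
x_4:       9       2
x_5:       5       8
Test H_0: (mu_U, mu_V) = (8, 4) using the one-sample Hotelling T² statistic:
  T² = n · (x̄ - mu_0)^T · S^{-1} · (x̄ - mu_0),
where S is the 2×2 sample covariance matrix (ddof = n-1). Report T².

Step 1 — sample mean vector:
  mean(U) = (9 + 9 + 2 + 9 + 5) / 5 = 34/5 = 6.8
  mean(V) = (4 + 2 + 1 + 2 + 8) / 5 = 17/5 = 3.4
  x̄ = (6.8, 3.4),  deviation x̄ - mu_0 = (6.8, 3.4) - (8, 4) = (-1.2, -0.6).

Step 2 — sample covariance matrix, S[i,j] = (1/(n-1)) · Σ_k (x_{k,i} - mean_i) · (x_{k,j} - mean_j), divisor n-1 = 4:
  S[U,U] = ((2.2)·(2.2) + (2.2)·(2.2) + (-4.8)·(-4.8) + (2.2)·(2.2) + (-1.8)·(-1.8)) / 4 = 40.8/4 = 10.2
  S[U,V] = ((2.2)·(0.6) + (2.2)·(-1.4) + (-4.8)·(-2.4) + (2.2)·(-1.4) + (-1.8)·(4.6)) / 4 = -1.6/4 = -0.4
  S[V,V] = ((0.6)·(0.6) + (-1.4)·(-1.4) + (-2.4)·(-2.4) + (-1.4)·(-1.4) + (4.6)·(4.6)) / 4 = 31.2/4 = 7.8
  S = [[10.2, -0.4],
 [-0.4, 7.8]].

Step 3 — invert S. det(S) = 10.2·7.8 - (-0.4)² = 79.4.
  S^{-1} = (1/det) · [[d, -b], [-b, a]] = [[0.0982, 0.005],
 [0.005, 0.1285]].

Step 4 — quadratic form (x̄ - mu_0)^T · S^{-1} · (x̄ - mu_0):
  S^{-1} · (x̄ - mu_0) = (-0.1209, -0.0831),
  (x̄ - mu_0)^T · [...] = (-1.2)·(-0.1209) + (-0.6)·(-0.0831) = 0.195.

Step 5 — scale by n: T² = 5 · 0.195 = 0.9748.

T² ≈ 0.9748


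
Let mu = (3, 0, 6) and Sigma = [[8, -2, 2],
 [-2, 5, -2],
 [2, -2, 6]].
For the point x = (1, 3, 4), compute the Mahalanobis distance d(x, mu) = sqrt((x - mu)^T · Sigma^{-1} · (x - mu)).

Step 1 — centre the observation: (x - mu) = (-2, 3, -2).

Step 2 — invert Sigma (cofactor / det for 3×3, or solve directly):
  Sigma^{-1} = [[0.1444, 0.0444, -0.0333],
 [0.0444, 0.2444, 0.0667],
 [-0.0333, 0.0667, 0.2]].

Step 3 — form the quadratic (x - mu)^T · Sigma^{-1} · (x - mu):
  Sigma^{-1} · (x - mu) = (-0.0889, 0.5111, -0.1333).
  (x - mu)^T · [Sigma^{-1} · (x - mu)] = (-2)·(-0.0889) + (3)·(0.5111) + (-2)·(-0.1333) = 1.9778.

Step 4 — take square root: d = √(1.9778) ≈ 1.4063.

d(x, mu) = √(1.9778) ≈ 1.4063


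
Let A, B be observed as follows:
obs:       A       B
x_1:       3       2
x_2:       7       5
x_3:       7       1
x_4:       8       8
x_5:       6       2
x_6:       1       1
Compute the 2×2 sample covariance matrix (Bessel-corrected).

Step 1 — column means:
  mean(A) = (3 + 7 + 7 + 8 + 6 + 1) / 6 = 32/6 = 5.3333
  mean(B) = (2 + 5 + 1 + 8 + 2 + 1) / 6 = 19/6 = 3.1667

Step 2 — sample covariance S[i,j] = (1/(n-1)) · Σ_k (x_{k,i} - mean_i) · (x_{k,j} - mean_j), with n-1 = 5.
  S[A,A] = ((-2.3333)·(-2.3333) + (1.6667)·(1.6667) + (1.6667)·(1.6667) + (2.6667)·(2.6667) + (0.6667)·(0.6667) + (-4.3333)·(-4.3333)) / 5 = 37.3333/5 = 7.4667
  S[A,B] = ((-2.3333)·(-1.1667) + (1.6667)·(1.8333) + (1.6667)·(-2.1667) + (2.6667)·(4.8333) + (0.6667)·(-1.1667) + (-4.3333)·(-2.1667)) / 5 = 23.6667/5 = 4.7333
  S[B,B] = ((-1.1667)·(-1.1667) + (1.8333)·(1.8333) + (-2.1667)·(-2.1667) + (4.8333)·(4.8333) + (-1.1667)·(-1.1667) + (-2.1667)·(-2.1667)) / 5 = 38.8333/5 = 7.7667

S is symmetric (S[j,i] = S[i,j]). Assembling:

S = [[7.4667, 4.7333],
 [4.7333, 7.7667]]


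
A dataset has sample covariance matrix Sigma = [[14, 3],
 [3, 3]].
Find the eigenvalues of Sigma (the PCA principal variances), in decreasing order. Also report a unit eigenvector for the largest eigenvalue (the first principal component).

Step 1 — characteristic polynomial of 2×2 Sigma:
  det(Sigma - λI) = λ² - trace · λ + det = 0.
  trace = 14 + 3 = 17, det = 14·3 - (3)² = 33.
Step 2 — discriminant:
  Δ = trace² - 4·det = 289 - 132 = 157.
Step 3 — eigenvalues:
  λ = (trace ± √Δ)/2 = (17 ± 12.53)/2,
  λ_1 = 14.765,  λ_2 = 2.235.

Step 4 — unit eigenvector for λ_1: solve (Sigma - λ_1 I)v = 0. First row:
  (14 - 14.765)·v_x + (3)·v_y = 0, i.e. (-0.765)·v_x + (3)·v_y = 0,
  so v ∝ (b, λ_1 - a) = (3, 0.765) = u.
  ||u|| = √((3)² + (0.765)²) = √(9.5852) ≈ 3.096,
  v_1 = u/||u|| ≈ (0.969, 0.2471) (||v_1|| = 1).

λ_1 = 14.765,  λ_2 = 2.235;  v_1 ≈ (0.969, 0.2471)
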